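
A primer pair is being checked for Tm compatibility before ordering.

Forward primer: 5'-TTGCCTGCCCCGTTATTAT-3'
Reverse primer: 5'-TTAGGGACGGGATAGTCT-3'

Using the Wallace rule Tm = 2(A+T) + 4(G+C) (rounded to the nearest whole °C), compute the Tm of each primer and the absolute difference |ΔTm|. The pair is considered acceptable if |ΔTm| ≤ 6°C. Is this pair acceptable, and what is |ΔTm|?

Forward: A=2 T=8 G=3 C=6 → Tm = 2·10 + 4·9 = 56°C.
Reverse: A=4 T=5 G=7 C=2 → Tm = 2·9 + 4·9 = 54°C.
|ΔTm| = |56 − 54| = 2°C, ≤ 6°C.

|ΔTm| = 2°C; the pair is acceptable.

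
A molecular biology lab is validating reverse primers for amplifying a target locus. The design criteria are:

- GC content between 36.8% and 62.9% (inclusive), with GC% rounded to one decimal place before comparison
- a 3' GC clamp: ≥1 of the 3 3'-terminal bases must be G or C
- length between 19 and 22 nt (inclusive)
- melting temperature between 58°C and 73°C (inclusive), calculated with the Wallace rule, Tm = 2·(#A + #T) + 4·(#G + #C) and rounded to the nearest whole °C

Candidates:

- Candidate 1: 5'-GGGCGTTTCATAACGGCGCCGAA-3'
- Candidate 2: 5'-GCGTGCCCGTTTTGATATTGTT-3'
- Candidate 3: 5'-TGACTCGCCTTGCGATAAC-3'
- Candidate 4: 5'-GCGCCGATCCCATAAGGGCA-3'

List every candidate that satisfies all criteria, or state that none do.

Candidate 1 (23 nt, A=5 T=4 G=8 C=6): GC 14/23 = 60.9% ✓; 3' end GAA has 1 G/C ✓; length 23, outside 19–22 ✗; Tm = 2·9 + 4·14 = 74°C, outside 58–73°C ✗ — fails.
Candidate 2 (22 nt, A=2 T=10 G=6 C=4): GC 10/22 = 45.5% ✓; 3' end GTT has 1 G/C ✓; length 22 ✓; Tm = 2·12 + 4·10 = 64°C ✓ — passes.
Candidate 3 (19 nt, A=4 T=5 G=4 C=6): GC 10/19 = 52.6% ✓; 3' end AAC has 1 G/C ✓; length 19 ✓; Tm = 2·9 + 4·10 = 58°C ✓ — passes.
Candidate 4 (20 nt, A=5 T=2 G=6 C=7): GC 13/20 = 65.0%, outside 36.8–62.9% ✗; 3' end GCA has 2 G/C ✓; length 20 ✓; Tm = 2·7 + 4·13 = 66°C ✓ — fails.

Candidate 2 and Candidate 3.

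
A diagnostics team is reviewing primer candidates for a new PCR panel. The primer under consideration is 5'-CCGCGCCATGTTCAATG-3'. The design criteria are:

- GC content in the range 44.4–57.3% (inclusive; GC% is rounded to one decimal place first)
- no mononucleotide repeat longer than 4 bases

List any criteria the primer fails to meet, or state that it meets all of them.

Base counts: A=3, T=4, G=4, C=6 (length 17).
GC content: GC 10/17 = 58.8%, outside 44.4–57.3% ✗
homopolymer run: longest run = 2 ✓

Fails: GC content.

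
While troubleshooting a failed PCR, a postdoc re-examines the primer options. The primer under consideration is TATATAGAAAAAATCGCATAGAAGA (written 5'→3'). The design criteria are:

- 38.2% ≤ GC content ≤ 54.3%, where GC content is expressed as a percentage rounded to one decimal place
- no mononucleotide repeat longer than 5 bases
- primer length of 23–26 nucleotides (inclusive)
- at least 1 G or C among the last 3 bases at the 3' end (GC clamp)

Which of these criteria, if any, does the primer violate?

Fails: GC content, homopolymer run.

Base counts: A=14, T=5, G=4, C=2 (length 25).
GC content: GC 6/25 = 24.0%, outside 38.2–54.3% ✗
homopolymer run: longest run = 6, exceeds 5 ✗
length: length 25 ✓
GC clamp: 3' end AGA has 1 G/C ✓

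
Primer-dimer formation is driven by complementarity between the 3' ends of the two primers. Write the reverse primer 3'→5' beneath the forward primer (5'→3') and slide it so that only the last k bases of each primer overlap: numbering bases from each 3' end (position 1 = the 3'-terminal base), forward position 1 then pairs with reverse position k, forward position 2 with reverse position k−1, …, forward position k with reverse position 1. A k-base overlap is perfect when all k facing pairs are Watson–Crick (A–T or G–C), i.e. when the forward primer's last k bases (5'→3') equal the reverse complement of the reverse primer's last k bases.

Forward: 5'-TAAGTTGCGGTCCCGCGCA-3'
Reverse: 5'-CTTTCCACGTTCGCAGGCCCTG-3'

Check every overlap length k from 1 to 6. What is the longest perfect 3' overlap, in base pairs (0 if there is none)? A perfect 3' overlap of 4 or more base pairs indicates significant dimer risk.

Last 6 bases (5'→3') — forward …CGCGCA, reverse …GCCCTG.
Reverse complement of the reverse primer's last 6 bases: CAGGGC; its first k bases are the reverse complement of the reverse primer's last k bases, so a perfect k-base overlap needs the forward primer's last k bases to equal them.
Comparing (forward last k vs required): k=1: A vs C ✗; k=2: CA vs CA ✓; k=3: GCA vs CAG ✗; k=4: CGCA vs CAGG ✗; k=5: GCGCA vs CAGGG ✗; k=6: CGCGCA vs CAGGGC ✗.
Only k = 2 is perfect, so the longest perfect 3' overlap is 2.

Longest perfect overlap: 2 complementary base pairs; below the dimer-risk threshold (threshold 4).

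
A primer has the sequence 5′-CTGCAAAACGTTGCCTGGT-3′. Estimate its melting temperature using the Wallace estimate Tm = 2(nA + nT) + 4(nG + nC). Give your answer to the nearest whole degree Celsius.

58°C

Base counts: A=4, T=5, G=5, C=5 (length 19).
Tm = 2·(4+5) + 4·(5+5) = 2·9 + 4·10 = 18 + 40 = 58°C.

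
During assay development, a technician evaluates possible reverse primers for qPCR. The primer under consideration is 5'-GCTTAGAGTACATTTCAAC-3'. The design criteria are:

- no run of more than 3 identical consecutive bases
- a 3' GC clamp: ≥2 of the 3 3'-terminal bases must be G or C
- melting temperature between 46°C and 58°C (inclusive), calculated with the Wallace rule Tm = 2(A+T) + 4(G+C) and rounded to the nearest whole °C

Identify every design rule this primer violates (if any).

Base counts: A=6, T=6, G=3, C=4 (length 19).
homopolymer run: longest run = 3 ✓
GC clamp: 3' end AAC has 1 G/C, need ≥2 ✗
Tm: Tm = 2·12 + 4·7 = 52°C ✓

Fails: GC clamp.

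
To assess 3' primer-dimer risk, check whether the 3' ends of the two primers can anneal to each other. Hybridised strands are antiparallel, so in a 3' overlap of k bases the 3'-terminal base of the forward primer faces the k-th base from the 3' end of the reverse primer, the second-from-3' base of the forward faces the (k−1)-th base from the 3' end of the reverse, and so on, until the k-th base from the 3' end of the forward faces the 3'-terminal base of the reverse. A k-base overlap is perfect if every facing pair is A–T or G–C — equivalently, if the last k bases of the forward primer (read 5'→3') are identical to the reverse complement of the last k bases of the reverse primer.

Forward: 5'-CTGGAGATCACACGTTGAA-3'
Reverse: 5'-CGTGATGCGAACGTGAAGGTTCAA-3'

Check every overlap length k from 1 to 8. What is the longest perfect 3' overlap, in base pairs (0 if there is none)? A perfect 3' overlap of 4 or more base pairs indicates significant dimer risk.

Last 8 bases (5'→3') — forward …ACGTTGAA, reverse …AGGTTCAA.
Reverse complement of the reverse primer's last 8 bases: TTGAACCT; its first k bases are the reverse complement of the reverse primer's last k bases, so a perfect k-base overlap needs the forward primer's last k bases to equal them.
Comparing (forward last k vs required): k=1: A vs T ✗; k=2: AA vs TT ✗; k=3: GAA vs TTG ✗; k=4: TGAA vs TTGA ✗; k=5: TTGAA vs TTGAA ✓; k=6: GTTGAA vs TTGAAC ✗; k=7: CGTTGAA vs TTGAACC ✗; k=8: ACGTTGAA vs TTGAACCT ✗.
Only k = 5 is perfect, so the longest perfect 3' overlap is 5.

Longest perfect overlap: 5 complementary base pairs; significant dimer risk (threshold 4).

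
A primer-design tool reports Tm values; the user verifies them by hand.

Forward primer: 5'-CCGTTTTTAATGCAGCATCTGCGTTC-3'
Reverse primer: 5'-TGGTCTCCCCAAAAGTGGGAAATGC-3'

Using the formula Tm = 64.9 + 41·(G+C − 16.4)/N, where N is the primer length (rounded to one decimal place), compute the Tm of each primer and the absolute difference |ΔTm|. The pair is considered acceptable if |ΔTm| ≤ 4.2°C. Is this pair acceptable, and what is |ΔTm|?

Forward: G+C = 12, N = 26 → Tm = 64.9 + 41·(12 − 16.4)/26 = 58.0°C.
Reverse: G+C = 13, N = 25 → Tm = 64.9 + 41·(13 − 16.4)/25 = 59.3°C.
|ΔTm| = |58.0 − 59.3| = 1.3°C, ≤ 4.2°C.

|ΔTm| = 1.3°C; the pair is acceptable.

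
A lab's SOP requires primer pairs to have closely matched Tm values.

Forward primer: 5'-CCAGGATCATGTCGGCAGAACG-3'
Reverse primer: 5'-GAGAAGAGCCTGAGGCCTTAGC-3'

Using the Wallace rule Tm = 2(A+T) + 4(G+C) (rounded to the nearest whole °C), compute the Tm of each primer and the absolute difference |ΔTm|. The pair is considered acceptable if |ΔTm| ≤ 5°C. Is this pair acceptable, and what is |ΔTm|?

Forward: A=6 T=3 G=7 C=6 → Tm = 2·9 + 4·13 = 70°C.
Reverse: A=6 T=3 G=8 C=5 → Tm = 2·9 + 4·13 = 70°C.
|ΔTm| = |70 − 70| = 0°C, ≤ 5°C.

|ΔTm| = 0°C; the pair is acceptable.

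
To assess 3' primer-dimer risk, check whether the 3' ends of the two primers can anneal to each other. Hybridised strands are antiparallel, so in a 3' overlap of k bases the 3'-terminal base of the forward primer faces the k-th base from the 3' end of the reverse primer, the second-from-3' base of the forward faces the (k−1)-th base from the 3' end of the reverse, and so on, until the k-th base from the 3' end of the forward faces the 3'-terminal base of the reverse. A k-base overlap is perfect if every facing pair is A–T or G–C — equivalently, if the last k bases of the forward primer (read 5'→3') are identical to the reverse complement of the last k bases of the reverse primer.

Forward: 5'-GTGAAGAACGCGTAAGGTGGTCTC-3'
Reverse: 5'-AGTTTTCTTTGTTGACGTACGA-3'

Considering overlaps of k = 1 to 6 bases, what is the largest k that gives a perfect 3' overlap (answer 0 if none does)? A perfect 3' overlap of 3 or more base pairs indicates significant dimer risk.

Longest perfect overlap: 2 complementary base pairs; below the dimer-risk threshold (threshold 3).

Last 6 bases (5'→3') — forward …GGTCTC, reverse …GTACGA.
Reverse complement of the reverse primer's last 6 bases: TCGTAC; its first k bases are the reverse complement of the reverse primer's last k bases, so a perfect k-base overlap needs the forward primer's last k bases to equal them.
Comparing (forward last k vs required): k=1: C vs T ✗; k=2: TC vs TC ✓; k=3: CTC vs TCG ✗; k=4: TCTC vs TCGT ✗; k=5: GTCTC vs TCGTA ✗; k=6: GGTCTC vs TCGTAC ✗.
Only k = 2 is perfect, so the longest perfect 3' overlap is 2.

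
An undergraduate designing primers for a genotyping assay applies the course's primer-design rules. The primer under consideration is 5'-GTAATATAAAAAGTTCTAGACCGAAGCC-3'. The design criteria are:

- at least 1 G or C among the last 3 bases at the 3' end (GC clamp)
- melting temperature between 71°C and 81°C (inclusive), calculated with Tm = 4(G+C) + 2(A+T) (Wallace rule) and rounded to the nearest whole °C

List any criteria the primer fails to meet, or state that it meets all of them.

Meets all criteria.

Base counts: A=12, T=6, G=5, C=5 (length 28).
GC clamp: 3' end GCC has 3 G/C ✓
Tm: Tm = 2·18 + 4·10 = 76°C ✓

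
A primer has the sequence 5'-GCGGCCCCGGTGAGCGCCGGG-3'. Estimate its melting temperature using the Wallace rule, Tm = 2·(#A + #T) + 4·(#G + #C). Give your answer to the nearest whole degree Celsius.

Base counts: A=1, T=1, G=11, C=8 (length 21).
Tm = 2·(1+1) + 4·(11+8) = 2·2 + 4·19 = 4 + 76 = 80°C.

80°C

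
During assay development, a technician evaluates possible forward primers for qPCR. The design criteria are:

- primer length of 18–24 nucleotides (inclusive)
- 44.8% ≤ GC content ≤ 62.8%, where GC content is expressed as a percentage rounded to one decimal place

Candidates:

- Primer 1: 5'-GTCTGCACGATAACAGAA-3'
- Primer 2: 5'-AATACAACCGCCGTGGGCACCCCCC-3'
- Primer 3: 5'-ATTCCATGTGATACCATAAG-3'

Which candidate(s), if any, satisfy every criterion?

Primer 1 (18 nt, A=7 T=3 G=4 C=4): length 18 ✓; GC 8/18 = 44.4%, outside 44.8–62.8% ✗ — fails.
Primer 2 (25 nt, A=6 T=2 G=5 C=12): length 25, outside 18–24 ✗; GC 17/25 = 68.0%, outside 44.8–62.8% ✗ — fails.
Primer 3 (20 nt, A=7 T=6 G=3 C=4): length 20 ✓; GC 7/20 = 35.0%, outside 44.8–62.8% ✗ — fails.

None of the candidates satisfy all criteria.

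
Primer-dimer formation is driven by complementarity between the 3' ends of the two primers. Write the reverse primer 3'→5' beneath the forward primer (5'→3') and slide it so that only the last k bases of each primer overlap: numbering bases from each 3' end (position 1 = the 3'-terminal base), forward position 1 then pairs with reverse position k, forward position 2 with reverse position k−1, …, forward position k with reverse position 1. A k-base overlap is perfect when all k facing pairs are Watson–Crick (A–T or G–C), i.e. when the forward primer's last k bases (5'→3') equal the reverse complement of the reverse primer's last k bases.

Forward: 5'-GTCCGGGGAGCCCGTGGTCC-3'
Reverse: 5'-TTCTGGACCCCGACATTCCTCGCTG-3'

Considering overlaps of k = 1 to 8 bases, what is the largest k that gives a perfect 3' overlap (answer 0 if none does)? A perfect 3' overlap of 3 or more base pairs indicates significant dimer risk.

Last 8 bases (5'→3') — forward …CGTGGTCC, reverse …CCTCGCTG.
Reverse complement of the reverse primer's last 8 bases: CAGCGAGG; its first k bases are the reverse complement of the reverse primer's last k bases, so a perfect k-base overlap needs the forward primer's last k bases to equal them.
Comparing (forward last k vs required): k=1: C vs C ✓; k=2: CC vs CA ✗; k=3: TCC vs CAG ✗; k=4: GTCC vs CAGC ✗; k=5: GGTCC vs CAGCG ✗; k=6: TGGTCC vs CAGCGA ✗; k=7: GTGGTCC vs CAGCGAG ✗; k=8: CGTGGTCC vs CAGCGAGG ✗.
Only k = 1 is perfect, so the longest perfect 3' overlap is 1.

Longest perfect overlap: 1 complementary base pair; below the dimer-risk threshold (threshold 3).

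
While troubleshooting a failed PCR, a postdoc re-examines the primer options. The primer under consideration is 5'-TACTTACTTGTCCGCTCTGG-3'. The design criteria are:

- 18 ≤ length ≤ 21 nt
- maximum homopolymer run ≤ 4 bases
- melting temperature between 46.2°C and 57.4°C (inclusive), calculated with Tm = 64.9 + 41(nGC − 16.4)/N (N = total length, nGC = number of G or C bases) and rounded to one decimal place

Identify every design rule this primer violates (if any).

Meets all criteria.

Base counts: A=2, T=8, G=4, C=6 (length 20).
length: length 20 ✓
homopolymer run: longest run = 2 ✓
Tm: Tm = 64.9 + 41·(10 − 16.4)/20 = 51.8°C ✓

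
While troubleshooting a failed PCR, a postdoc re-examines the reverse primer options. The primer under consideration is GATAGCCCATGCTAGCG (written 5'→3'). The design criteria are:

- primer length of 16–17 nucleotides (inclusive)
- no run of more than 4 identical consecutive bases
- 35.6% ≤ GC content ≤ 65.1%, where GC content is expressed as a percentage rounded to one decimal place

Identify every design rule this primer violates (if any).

Meets all criteria.

Base counts: A=4, T=3, G=5, C=5 (length 17).
length: length 17 ✓
homopolymer run: longest run = 3 ✓
GC content: GC 10/17 = 58.8% ✓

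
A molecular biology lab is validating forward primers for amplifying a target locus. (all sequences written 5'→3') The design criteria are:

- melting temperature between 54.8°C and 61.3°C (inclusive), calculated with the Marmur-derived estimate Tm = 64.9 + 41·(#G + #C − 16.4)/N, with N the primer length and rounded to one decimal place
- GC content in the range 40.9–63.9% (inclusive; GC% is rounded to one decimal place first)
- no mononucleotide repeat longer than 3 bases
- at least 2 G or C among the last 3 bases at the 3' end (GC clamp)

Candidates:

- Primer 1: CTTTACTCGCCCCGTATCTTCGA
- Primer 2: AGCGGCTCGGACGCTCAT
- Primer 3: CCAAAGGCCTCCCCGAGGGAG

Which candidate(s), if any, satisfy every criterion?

None of the candidates satisfy all criteria.

Primer 1 (23 nt, A=3 T=8 G=3 C=9): Tm = 64.9 + 41·(12 − 16.4)/23 = 57.1°C ✓; GC 12/23 = 52.2% ✓; longest run = 4, exceeds 3 ✗; 3' end CGA has 2 G/C ✓ — fails.
Primer 2 (18 nt, A=3 T=3 G=6 C=6): Tm = 64.9 + 41·(12 − 16.4)/18 = 54.9°C ✓; GC 12/18 = 66.7%, outside 40.9–63.9% ✗; longest run = 2 ✓; 3' end CAT has 1 G/C, need ≥2 ✗ — fails.
Primer 3 (21 nt, A=5 T=1 G=7 C=8): Tm = 64.9 + 41·(15 − 16.4)/21 = 62.2°C, outside 54.8–61.3°C ✗; GC 15/21 = 71.4%, outside 40.9–63.9% ✗; longest run = 4, exceeds 3 ✗; 3' end GAG has 2 G/C ✓ — fails.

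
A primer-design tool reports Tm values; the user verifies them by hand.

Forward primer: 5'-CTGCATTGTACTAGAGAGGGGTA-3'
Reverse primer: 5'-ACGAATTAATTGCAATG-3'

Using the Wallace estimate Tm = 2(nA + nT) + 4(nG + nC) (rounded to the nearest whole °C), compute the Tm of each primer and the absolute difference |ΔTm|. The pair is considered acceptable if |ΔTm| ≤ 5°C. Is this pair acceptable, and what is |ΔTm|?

Forward: A=6 T=6 G=8 C=3 → Tm = 2·12 + 4·11 = 68°C.
Reverse: A=7 T=5 G=3 C=2 → Tm = 2·12 + 4·5 = 44°C.
|ΔTm| = |68 − 44| = 24°C, > 5°C.

|ΔTm| = 24°C; the pair is not acceptable.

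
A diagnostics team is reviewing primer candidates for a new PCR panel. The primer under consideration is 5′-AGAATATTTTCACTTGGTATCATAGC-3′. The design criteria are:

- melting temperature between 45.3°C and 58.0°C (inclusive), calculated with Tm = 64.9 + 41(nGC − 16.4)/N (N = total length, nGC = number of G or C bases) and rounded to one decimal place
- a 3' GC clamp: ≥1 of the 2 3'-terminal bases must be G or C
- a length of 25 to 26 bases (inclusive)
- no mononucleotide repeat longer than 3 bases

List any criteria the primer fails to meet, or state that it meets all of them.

Fails: homopolymer run.

Base counts: A=8, T=10, G=4, C=4 (length 26).
Tm: Tm = 64.9 + 41·(8 − 16.4)/26 = 51.7°C ✓
GC clamp: 3' end GC has 2 G/C ✓
length: length 26 ✓
homopolymer run: longest run = 4, exceeds 3 ✗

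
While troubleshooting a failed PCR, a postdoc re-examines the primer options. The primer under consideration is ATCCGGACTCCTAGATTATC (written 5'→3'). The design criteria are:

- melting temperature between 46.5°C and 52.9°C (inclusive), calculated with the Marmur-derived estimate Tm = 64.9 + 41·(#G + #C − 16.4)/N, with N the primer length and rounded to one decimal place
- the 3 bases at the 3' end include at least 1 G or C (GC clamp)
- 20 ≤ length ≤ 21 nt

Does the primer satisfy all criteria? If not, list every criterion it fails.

Meets all criteria.

Base counts: A=5, T=6, G=3, C=6 (length 20).
Tm: Tm = 64.9 + 41·(9 − 16.4)/20 = 49.7°C ✓
GC clamp: 3' end ATC has 1 G/C ✓
length: length 20 ✓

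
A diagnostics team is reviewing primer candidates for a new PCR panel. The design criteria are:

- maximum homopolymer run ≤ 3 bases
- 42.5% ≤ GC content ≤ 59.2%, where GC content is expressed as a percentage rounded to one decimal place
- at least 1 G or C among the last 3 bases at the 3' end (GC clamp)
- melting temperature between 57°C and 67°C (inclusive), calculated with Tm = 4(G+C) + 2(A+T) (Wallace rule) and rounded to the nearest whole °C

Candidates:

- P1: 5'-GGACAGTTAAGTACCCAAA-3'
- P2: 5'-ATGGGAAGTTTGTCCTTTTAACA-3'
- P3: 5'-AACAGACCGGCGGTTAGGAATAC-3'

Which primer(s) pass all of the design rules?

None of the candidates satisfy all criteria.

P1 (19 nt, A=8 T=3 G=4 C=4): longest run = 3 ✓; GC 8/19 = 42.1%, outside 42.5–59.2% ✗; 3' end AAA has 0 G/C, need ≥1 ✗; Tm = 2·11 + 4·8 = 54°C, outside 57–67°C ✗ — fails.
P2 (23 nt, A=6 T=9 G=5 C=3): longest run = 4, exceeds 3 ✗; GC 8/23 = 34.8%, outside 42.5–59.2% ✗; 3' end ACA has 1 G/C ✓; Tm = 2·15 + 4·8 = 62°C ✓ — fails.
P3 (23 nt, A=8 T=3 G=7 C=5): longest run = 2 ✓; GC 12/23 = 52.2% ✓; 3' end TAC has 1 G/C ✓; Tm = 2·11 + 4·12 = 70°C, outside 57–67°C ✗ — fails.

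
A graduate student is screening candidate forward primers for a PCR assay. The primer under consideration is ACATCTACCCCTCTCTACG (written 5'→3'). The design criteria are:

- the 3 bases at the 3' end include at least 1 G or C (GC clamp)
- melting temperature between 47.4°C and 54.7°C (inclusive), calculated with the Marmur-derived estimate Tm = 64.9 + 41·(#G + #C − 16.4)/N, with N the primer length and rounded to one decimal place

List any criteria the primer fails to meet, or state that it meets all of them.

Base counts: A=4, T=5, G=1, C=9 (length 19).
GC clamp: 3' end ACG has 2 G/C ✓
Tm: Tm = 64.9 + 41·(10 − 16.4)/19 = 51.1°C ✓

Meets all criteria.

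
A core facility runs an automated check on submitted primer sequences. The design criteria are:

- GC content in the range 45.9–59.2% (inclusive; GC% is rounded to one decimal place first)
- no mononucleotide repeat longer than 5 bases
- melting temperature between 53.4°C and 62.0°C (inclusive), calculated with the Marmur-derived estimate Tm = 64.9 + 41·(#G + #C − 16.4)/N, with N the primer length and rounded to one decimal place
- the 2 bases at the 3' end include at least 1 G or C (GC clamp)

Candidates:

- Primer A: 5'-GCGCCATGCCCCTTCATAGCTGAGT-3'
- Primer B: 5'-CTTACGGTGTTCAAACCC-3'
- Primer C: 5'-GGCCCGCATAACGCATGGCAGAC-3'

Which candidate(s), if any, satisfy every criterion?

Primer A (25 nt, A=4 T=6 G=6 C=9): GC 15/25 = 60.0%, outside 45.9–59.2% ✗; longest run = 4 ✓; Tm = 64.9 + 41·(15 − 16.4)/25 = 62.6°C, outside 53.4–62.0°C ✗; 3' end GT has 1 G/C ✓ — fails.
Primer B (18 nt, A=4 T=5 G=3 C=6): GC 9/18 = 50.0% ✓; longest run = 3 ✓; Tm = 64.9 + 41·(9 − 16.4)/18 = 48.0°C, outside 53.4–62.0°C ✗; 3' end CC has 2 G/C ✓ — fails.
Primer C (23 nt, A=6 T=2 G=7 C=8): GC 15/23 = 65.2%, outside 45.9–59.2% ✗; longest run = 3 ✓; Tm = 64.9 + 41·(15 − 16.4)/23 = 62.4°C, outside 53.4–62.0°C ✗; 3' end AC has 1 G/C ✓ — fails.

None of the candidates satisfy all criteria.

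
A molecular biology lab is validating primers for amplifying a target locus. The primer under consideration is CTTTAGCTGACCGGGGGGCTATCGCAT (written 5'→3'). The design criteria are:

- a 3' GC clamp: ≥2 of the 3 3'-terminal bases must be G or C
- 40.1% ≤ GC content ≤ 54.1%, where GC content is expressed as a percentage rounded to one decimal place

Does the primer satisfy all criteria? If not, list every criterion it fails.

Fails: GC clamp, GC content.

Base counts: A=4, T=7, G=9, C=7 (length 27).
GC clamp: 3' end CAT has 1 G/C, need ≥2 ✗
GC content: GC 16/27 = 59.3%, outside 40.1–54.1% ✗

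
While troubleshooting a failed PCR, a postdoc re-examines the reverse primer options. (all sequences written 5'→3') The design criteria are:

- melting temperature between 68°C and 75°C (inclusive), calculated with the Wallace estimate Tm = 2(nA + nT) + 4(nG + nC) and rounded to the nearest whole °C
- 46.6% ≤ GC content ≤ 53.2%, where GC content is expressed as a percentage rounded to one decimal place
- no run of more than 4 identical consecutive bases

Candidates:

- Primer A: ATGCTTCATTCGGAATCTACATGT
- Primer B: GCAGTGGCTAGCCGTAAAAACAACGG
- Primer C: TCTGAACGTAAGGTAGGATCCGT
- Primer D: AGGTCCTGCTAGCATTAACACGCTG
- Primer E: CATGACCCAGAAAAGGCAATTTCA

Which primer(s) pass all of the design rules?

Primer C only.

Primer A (24 nt, A=6 T=9 G=4 C=5): Tm = 2·15 + 4·9 = 66°C, outside 68–75°C ✗; GC 9/24 = 37.5%, outside 46.6–53.2% ✗; longest run = 2 ✓ — fails.
Primer B (26 nt, A=9 T=3 G=8 C=6): Tm = 2·12 + 4·14 = 80°C, outside 68–75°C ✗; GC 14/26 = 53.8%, outside 46.6–53.2% ✗; longest run = 5, exceeds 4 ✗ — fails.
Primer C (23 nt, A=6 T=6 G=7 C=4): Tm = 2·12 + 4·11 = 68°C ✓; GC 11/23 = 47.8% ✓; longest run = 2 ✓ — passes.
Primer D (25 nt, A=6 T=6 G=6 C=7): Tm = 2·12 + 4·13 = 76°C, outside 68–75°C ✗; GC 13/25 = 52.0% ✓; longest run = 2 ✓ — fails.
Primer E (24 nt, A=10 T=4 G=4 C=6): Tm = 2·14 + 4·10 = 68°C ✓; GC 10/24 = 41.7%, outside 46.6–53.2% ✗; longest run = 4 ✓ — fails.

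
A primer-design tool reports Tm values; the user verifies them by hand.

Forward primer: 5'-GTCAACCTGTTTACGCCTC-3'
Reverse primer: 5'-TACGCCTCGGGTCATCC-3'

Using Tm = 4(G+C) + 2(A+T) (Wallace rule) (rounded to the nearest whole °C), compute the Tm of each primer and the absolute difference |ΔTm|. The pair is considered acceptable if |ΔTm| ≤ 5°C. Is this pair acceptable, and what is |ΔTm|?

Forward: A=3 T=6 G=3 C=7 → Tm = 2·9 + 4·10 = 58°C.
Reverse: A=2 T=4 G=4 C=7 → Tm = 2·6 + 4·11 = 56°C.
|ΔTm| = |58 − 56| = 2°C, ≤ 5°C.

|ΔTm| = 2°C; the pair is acceptable.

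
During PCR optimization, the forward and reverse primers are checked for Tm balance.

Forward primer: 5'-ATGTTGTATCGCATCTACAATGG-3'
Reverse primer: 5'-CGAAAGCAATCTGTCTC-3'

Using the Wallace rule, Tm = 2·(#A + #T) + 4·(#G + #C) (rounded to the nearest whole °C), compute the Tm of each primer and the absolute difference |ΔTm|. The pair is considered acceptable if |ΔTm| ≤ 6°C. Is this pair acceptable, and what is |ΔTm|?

|ΔTm| = 14°C; the pair is not acceptable.

Forward: A=6 T=8 G=5 C=4 → Tm = 2·14 + 4·9 = 64°C.
Reverse: A=5 T=4 G=3 C=5 → Tm = 2·9 + 4·8 = 50°C.
|ΔTm| = |64 − 50| = 14°C, > 6°C.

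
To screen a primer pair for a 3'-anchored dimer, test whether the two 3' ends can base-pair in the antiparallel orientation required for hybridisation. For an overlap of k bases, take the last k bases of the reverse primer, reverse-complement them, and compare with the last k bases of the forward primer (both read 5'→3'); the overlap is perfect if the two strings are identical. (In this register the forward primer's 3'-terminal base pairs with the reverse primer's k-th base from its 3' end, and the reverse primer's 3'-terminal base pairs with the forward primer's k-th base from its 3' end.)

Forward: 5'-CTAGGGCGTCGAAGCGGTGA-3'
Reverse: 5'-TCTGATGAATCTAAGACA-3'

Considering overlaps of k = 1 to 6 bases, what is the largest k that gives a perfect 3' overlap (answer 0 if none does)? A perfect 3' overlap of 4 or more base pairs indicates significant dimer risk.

Longest perfect overlap: 0 complementary base pairs; below the dimer-risk threshold (threshold 4).

Last 6 bases (5'→3') — forward …CGGTGA, reverse …AAGACA.
Reverse complement of the reverse primer's last 6 bases: TGTCTT; its first k bases are the reverse complement of the reverse primer's last k bases, so a perfect k-base overlap needs the forward primer's last k bases to equal them.
Comparing (forward last k vs required): k=1: A vs T ✗; k=2: GA vs TG ✗; k=3: TGA vs TGT ✗; k=4: GTGA vs TGTC ✗; k=5: GGTGA vs TGTCT ✗; k=6: CGGTGA vs TGTCTT ✗.
No overlap length from 1 to 6 is perfect, so the longest perfect 3' overlap is 0.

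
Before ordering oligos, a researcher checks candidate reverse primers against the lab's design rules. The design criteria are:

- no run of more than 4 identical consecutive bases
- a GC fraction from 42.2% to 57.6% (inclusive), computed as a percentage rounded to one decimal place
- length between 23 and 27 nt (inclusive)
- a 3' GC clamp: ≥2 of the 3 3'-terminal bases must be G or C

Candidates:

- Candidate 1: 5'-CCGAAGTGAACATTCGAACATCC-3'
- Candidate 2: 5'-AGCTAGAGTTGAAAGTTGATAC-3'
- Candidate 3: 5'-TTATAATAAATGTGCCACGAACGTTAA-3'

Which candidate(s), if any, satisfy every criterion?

Candidate 1 (23 nt, A=8 T=4 G=4 C=7): longest run = 2 ✓; GC 11/23 = 47.8% ✓; length 23 ✓; 3' end TCC has 2 G/C ✓ — passes.
Candidate 2 (22 nt, A=8 T=6 G=6 C=2): longest run = 3 ✓; GC 8/22 = 36.4%, outside 42.2–57.6% ✗; length 22, outside 23–27 ✗; 3' end TAC has 1 G/C, need ≥2 ✗ — fails.
Candidate 3 (27 nt, A=11 T=8 G=4 C=4): longest run = 3 ✓; GC 8/27 = 29.6%, outside 42.2–57.6% ✗; length 27 ✓; 3' end TAA has 0 G/C, need ≥2 ✗ — fails.

Candidate 1 only.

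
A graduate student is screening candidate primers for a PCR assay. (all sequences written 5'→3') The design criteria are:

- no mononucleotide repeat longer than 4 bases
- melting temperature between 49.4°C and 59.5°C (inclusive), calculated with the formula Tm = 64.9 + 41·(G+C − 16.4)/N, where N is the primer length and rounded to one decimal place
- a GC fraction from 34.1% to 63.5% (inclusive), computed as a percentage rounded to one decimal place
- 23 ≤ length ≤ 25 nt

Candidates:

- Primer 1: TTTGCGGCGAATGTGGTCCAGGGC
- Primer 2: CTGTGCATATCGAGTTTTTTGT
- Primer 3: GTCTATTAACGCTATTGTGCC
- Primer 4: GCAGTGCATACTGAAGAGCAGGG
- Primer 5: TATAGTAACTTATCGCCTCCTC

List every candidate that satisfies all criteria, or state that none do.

Primer 1 (24 nt, A=3 T=6 G=10 C=5): longest run = 3 ✓; Tm = 64.9 + 41·(15 − 16.4)/24 = 62.5°C, outside 49.4–59.5°C ✗; GC 15/24 = 62.5% ✓; length 24 ✓ — fails.
Primer 2 (22 nt, A=3 T=11 G=5 C=3): longest run = 6, exceeds 4 ✗; Tm = 64.9 + 41·(8 − 16.4)/22 = 49.2°C, outside 49.4–59.5°C ✗; GC 8/22 = 36.4% ✓; length 22, outside 23–25 ✗ — fails.
Primer 3 (21 nt, A=4 T=8 G=4 C=5): longest run = 2 ✓; Tm = 64.9 + 41·(9 − 16.4)/21 = 50.5°C ✓; GC 9/21 = 42.9% ✓; length 21, outside 23–25 ✗ — fails.
Primer 4 (23 nt, A=7 T=3 G=9 C=4): longest run = 3 ✓; Tm = 64.9 + 41·(13 − 16.4)/23 = 58.8°C ✓; GC 13/23 = 56.5% ✓; length 23 ✓ — passes.
Primer 5 (22 nt, A=5 T=8 G=2 C=7): longest run = 2 ✓; Tm = 64.9 + 41·(9 − 16.4)/22 = 51.1°C ✓; GC 9/22 = 40.9% ✓; length 22, outside 23–25 ✗ — fails.

Primer 4 only.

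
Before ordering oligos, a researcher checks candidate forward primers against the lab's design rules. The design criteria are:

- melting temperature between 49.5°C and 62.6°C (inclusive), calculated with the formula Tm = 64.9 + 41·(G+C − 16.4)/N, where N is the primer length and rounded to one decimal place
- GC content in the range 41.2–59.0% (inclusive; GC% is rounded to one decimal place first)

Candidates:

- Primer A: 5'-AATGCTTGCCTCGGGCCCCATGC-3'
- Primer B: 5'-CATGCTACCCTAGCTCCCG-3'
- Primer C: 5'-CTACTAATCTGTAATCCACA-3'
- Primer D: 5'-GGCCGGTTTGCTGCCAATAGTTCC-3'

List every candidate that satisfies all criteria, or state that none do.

Primer A (23 nt, A=3 T=5 G=6 C=9): Tm = 64.9 + 41·(15 − 16.4)/23 = 62.4°C ✓; GC 15/23 = 65.2%, outside 41.2–59.0% ✗ — fails.
Primer B (19 nt, A=3 T=4 G=3 C=9): Tm = 64.9 + 41·(12 − 16.4)/19 = 55.4°C ✓; GC 12/19 = 63.2%, outside 41.2–59.0% ✗ — fails.
Primer C (20 nt, A=7 T=6 G=1 C=6): Tm = 64.9 + 41·(7 − 16.4)/20 = 45.6°C, outside 49.5–62.6°C ✗; GC 7/20 = 35.0%, outside 41.2–59.0% ✗ — fails.
Primer D (24 nt, A=3 T=7 G=7 C=7): Tm = 64.9 + 41·(14 − 16.4)/24 = 60.8°C ✓; GC 14/24 = 58.3% ✓ — passes.

Primer D only.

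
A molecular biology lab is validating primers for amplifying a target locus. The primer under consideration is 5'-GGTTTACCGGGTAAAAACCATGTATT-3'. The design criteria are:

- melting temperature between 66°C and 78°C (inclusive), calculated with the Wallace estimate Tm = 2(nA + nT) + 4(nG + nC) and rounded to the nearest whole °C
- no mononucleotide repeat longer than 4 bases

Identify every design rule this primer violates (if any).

Fails: homopolymer run.

Base counts: A=8, T=8, G=6, C=4 (length 26).
Tm: Tm = 2·16 + 4·10 = 72°C ✓
homopolymer run: longest run = 5, exceeds 4 ✗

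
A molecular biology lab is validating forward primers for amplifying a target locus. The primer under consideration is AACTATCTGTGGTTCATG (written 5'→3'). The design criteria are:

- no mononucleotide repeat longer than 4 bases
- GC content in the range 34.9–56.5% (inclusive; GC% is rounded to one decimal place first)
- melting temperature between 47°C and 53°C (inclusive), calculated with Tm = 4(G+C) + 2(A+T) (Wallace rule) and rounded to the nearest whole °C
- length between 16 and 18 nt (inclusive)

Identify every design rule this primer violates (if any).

Base counts: A=4, T=7, G=4, C=3 (length 18).
homopolymer run: longest run = 2 ✓
GC content: GC 7/18 = 38.9% ✓
Tm: Tm = 2·11 + 4·7 = 50°C ✓
length: length 18 ✓

Meets all criteria.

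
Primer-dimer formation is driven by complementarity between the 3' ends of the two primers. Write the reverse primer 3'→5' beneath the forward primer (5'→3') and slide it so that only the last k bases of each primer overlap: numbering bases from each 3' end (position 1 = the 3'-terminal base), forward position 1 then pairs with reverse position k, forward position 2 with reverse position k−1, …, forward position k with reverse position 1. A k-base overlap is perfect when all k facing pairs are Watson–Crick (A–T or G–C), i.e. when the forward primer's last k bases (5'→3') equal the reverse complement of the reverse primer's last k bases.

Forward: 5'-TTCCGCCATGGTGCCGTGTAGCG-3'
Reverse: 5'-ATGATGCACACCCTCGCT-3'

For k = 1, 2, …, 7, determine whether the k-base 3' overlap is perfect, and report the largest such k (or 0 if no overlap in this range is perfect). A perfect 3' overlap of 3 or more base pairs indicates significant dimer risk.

Longest perfect overlap: 4 complementary base pairs; significant dimer risk (threshold 3).

Last 7 bases (5'→3') — forward …TGTAGCG, reverse …CCTCGCT.
Reverse complement of the reverse primer's last 7 bases: AGCGAGG; its first k bases are the reverse complement of the reverse primer's last k bases, so a perfect k-base overlap needs the forward primer's last k bases to equal them.
Comparing (forward last k vs required): k=1: G vs A ✗; k=2: CG vs AG ✗; k=3: GCG vs AGC ✗; k=4: AGCG vs AGCG ✓; k=5: TAGCG vs AGCGA ✗; k=6: GTAGCG vs AGCGAG ✗; k=7: TGTAGCG vs AGCGAGG ✗.
Only k = 4 is perfect, so the longest perfect 3' overlap is 4.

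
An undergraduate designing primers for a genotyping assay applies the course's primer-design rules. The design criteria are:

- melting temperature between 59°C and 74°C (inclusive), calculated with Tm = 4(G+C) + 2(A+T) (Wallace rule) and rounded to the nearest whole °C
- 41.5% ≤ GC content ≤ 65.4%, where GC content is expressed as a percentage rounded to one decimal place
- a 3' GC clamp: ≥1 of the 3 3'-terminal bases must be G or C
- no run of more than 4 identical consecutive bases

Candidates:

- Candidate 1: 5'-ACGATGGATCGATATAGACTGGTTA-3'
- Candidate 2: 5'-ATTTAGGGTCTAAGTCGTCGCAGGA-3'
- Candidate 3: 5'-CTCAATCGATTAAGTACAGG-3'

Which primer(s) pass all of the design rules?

Candidate 1 (25 nt, A=8 T=7 G=7 C=3): Tm = 2·15 + 4·10 = 70°C ✓; GC 10/25 = 40.0%, outside 41.5–65.4% ✗; 3' end TTA has 0 G/C, need ≥1 ✗; longest run = 2 ✓ — fails.
Candidate 2 (25 nt, A=6 T=7 G=8 C=4): Tm = 2·13 + 4·12 = 74°C ✓; GC 12/25 = 48.0% ✓; 3' end GGA has 2 G/C ✓; longest run = 3 ✓ — passes.
Candidate 3 (20 nt, A=7 T=5 G=4 C=4): Tm = 2·12 + 4·8 = 56°C, outside 59–74°C ✗; GC 8/20 = 40.0%, outside 41.5–65.4% ✗; 3' end AGG has 2 G/C ✓; longest run = 2 ✓ — fails.

Candidate 2 only.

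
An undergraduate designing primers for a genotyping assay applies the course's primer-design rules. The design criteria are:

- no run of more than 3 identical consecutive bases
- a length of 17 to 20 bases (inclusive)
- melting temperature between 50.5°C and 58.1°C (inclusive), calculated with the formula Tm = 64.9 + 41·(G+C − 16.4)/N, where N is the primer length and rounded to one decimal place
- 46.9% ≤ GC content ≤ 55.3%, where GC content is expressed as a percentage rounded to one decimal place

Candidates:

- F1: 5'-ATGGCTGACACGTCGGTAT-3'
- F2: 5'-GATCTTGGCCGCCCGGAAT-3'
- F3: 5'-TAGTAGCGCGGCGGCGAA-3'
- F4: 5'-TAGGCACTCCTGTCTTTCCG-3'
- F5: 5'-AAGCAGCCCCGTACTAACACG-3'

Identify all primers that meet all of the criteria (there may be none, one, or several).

F1 and F4.

F1 (19 nt, A=4 T=5 G=6 C=4): longest run = 2 ✓; length 19 ✓; Tm = 64.9 + 41·(10 − 16.4)/19 = 51.1°C ✓; GC 10/19 = 52.6% ✓ — passes.
F2 (19 nt, A=3 T=4 G=6 C=6): longest run = 3 ✓; length 19 ✓; Tm = 64.9 + 41·(12 − 16.4)/19 = 55.4°C ✓; GC 12/19 = 63.2%, outside 46.9–55.3% ✗ — fails.
F3 (18 nt, A=4 T=2 G=8 C=4): longest run = 2 ✓; length 18 ✓; Tm = 64.9 + 41·(12 − 16.4)/18 = 54.9°C ✓; GC 12/18 = 66.7%, outside 46.9–55.3% ✗ — fails.
F4 (20 nt, A=2 T=7 G=4 C=7): longest run = 3 ✓; length 20 ✓; Tm = 64.9 + 41·(11 − 16.4)/20 = 53.8°C ✓; GC 11/20 = 55.0% ✓ — passes.
F5 (21 nt, A=7 T=2 G=4 C=8): longest run = 4, exceeds 3 ✗; length 21, outside 17–20 ✗; Tm = 64.9 + 41·(12 − 16.4)/21 = 56.3°C ✓; GC 12/21 = 57.1%, outside 46.9–55.3% ✗ — fails.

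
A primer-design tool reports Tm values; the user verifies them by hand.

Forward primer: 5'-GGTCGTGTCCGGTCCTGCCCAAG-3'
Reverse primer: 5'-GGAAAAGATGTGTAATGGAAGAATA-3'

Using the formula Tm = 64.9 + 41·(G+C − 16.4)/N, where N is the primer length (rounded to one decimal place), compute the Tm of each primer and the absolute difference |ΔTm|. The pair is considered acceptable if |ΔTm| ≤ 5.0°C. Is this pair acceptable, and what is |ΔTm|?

Forward: G+C = 16, N = 23 → Tm = 64.9 + 41·(16 − 16.4)/23 = 64.2°C.
Reverse: G+C = 8, N = 25 → Tm = 64.9 + 41·(8 − 16.4)/25 = 51.1°C.
|ΔTm| = |64.2 − 51.1| = 13.1°C, > 5.0°C.

|ΔTm| = 13.1°C; the pair is not acceptable.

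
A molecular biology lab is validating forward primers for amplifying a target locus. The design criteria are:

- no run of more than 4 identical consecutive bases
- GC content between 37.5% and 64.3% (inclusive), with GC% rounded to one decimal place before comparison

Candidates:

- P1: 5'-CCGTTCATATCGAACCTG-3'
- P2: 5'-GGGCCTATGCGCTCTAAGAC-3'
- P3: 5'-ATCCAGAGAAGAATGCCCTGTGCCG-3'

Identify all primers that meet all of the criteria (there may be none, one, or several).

P1, P2 and P3.

P1 (18 nt, A=4 T=5 G=3 C=6): longest run = 2 ✓; GC 9/18 = 50.0% ✓ — passes.
P2 (20 nt, A=4 T=4 G=6 C=6): longest run = 3 ✓; GC 12/20 = 60.0% ✓ — passes.
P3 (25 nt, A=7 T=4 G=7 C=7): longest run = 3 ✓; GC 14/25 = 56.0% ✓ — passes.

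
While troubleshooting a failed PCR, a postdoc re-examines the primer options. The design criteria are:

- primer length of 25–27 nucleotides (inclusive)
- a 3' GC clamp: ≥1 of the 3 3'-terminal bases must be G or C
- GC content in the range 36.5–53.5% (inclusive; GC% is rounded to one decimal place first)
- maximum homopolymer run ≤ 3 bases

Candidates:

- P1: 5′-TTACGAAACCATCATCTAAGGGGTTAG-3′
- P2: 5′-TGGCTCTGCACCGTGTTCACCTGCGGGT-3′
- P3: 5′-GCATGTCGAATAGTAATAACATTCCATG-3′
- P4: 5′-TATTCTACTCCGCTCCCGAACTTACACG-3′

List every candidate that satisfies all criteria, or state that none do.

None of the candidates satisfy all criteria.

P1 (27 nt, A=9 T=7 G=6 C=5): length 27 ✓; 3' end TAG has 1 G/C ✓; GC 11/27 = 40.7% ✓; longest run = 4, exceeds 3 ✗ — fails.
P2 (28 nt, A=2 T=8 G=9 C=9): length 28, outside 25–27 ✗; 3' end GGT has 2 G/C ✓; GC 18/28 = 64.3%, outside 36.5–53.5% ✗; longest run = 3 ✓ — fails.
P3 (28 nt, A=10 T=8 G=5 C=5): length 28, outside 25–27 ✗; 3' end ATG has 1 G/C ✓; GC 10/28 = 35.7%, outside 36.5–53.5% ✗; longest run = 2 ✓ — fails.
P4 (28 nt, A=6 T=8 G=3 C=11): length 28, outside 25–27 ✗; 3' end ACG has 2 G/C ✓; GC 14/28 = 50.0% ✓; longest run = 3 ✓ — fails.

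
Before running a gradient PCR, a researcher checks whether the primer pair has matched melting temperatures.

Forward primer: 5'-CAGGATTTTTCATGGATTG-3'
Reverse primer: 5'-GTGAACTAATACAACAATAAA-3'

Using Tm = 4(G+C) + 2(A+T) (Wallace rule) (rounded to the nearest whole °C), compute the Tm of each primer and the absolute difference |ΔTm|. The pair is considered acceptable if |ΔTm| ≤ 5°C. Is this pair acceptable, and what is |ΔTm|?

|ΔTm| = 0°C; the pair is acceptable.

Forward: A=4 T=8 G=5 C=2 → Tm = 2·12 + 4·7 = 52°C.
Reverse: A=12 T=4 G=2 C=3 → Tm = 2·16 + 4·5 = 52°C.
|ΔTm| = |52 − 52| = 0°C, ≤ 5°C.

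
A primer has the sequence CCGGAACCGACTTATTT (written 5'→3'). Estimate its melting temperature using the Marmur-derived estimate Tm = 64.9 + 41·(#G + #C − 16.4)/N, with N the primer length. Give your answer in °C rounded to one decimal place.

44.6°C

Base counts: A=4, T=5, G=3, C=5; G+C = 8, N = 17.
Tm = 64.9 + 41·(8 − 16.4)/17 = 64.9 + -344.40/17 = 44.6°C.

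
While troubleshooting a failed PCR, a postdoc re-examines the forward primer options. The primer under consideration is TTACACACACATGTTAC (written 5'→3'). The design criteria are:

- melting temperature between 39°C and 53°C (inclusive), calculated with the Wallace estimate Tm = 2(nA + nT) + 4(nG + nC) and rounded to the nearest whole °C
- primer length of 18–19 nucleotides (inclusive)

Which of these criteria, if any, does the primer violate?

Fails: length.

Base counts: A=6, T=5, G=1, C=5 (length 17).
Tm: Tm = 2·11 + 4·6 = 46°C ✓
length: length 17, outside 18–19 ✗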